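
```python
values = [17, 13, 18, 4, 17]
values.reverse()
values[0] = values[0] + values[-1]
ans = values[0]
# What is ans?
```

Trace:
`values = [17, 13, 18, 4, 17]` → values = [17, 13, 18, 4, 17]
`values.reverse()` → values = [17, 4, 18, 13, 17]
`values[0] = values[0] + values[-1]` → values = [34, 4, 18, 13, 17]
`ans = values[0]` → ans = 34
So ans = 34

Answer: 34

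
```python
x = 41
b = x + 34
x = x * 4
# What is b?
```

Trace:
`x = 41` → x = 41
`b = x + 34` → b = 75
`x = x * 4` → x = 164
So b = 75

Answer: 75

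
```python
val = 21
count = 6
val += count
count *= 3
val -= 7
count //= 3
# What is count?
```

Trace:
`val = 21` → val = 21
`count = 6` → count = 6
`val += count` → val = 27
`count *= 3` → count = 18
`val -= 7` → val = 20
`count //= 3` → count = 6
So count = 6

Answer: 6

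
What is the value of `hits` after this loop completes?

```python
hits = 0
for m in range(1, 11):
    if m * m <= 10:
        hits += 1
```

Count numbers where m² ≤ 10
`hits` takes the values: 0 → 1 → 2 → 3

Answer: 3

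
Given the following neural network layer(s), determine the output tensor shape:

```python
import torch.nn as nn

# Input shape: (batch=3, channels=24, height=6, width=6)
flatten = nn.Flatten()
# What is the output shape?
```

Input: (3, 24, 6, 6) -> Output: (3, 864)

Answer: (3, 864)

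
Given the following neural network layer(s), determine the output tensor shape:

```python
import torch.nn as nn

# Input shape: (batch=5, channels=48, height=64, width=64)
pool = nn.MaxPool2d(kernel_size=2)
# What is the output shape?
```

Input: (5, 48, 64, 64) -> Output: (5, 48, 32, 32)

Answer: (5, 48, 32, 32)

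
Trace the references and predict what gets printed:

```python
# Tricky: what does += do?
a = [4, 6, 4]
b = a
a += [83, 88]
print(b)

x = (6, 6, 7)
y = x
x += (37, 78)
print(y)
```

Key concept: += behavior differs for mutable vs immutable.
Step by step:
`a = [4, 6, 4]` → a = [4, 6, 4]
`b = a` → b = [4, 6, 4] (same object as a)
`a += [83, 88]` → a = [4, 6, 4, 83, 88] (same object as b); b = [4, 6, 4, 83, 88] (same object as a)
`print(b)` → prints [4, 6, 4, 83, 88]
`x = (6, 6, 7)` → x = (6, 6, 7)
`y = x` → y = (6, 6, 7)
`x += (37, 78)` → x = (6, 6, 7, 37, 78)
`print(y)` → prints (6, 6, 7)

Answer:
[4, 6, 4, 83, 88]
(6, 6, 7)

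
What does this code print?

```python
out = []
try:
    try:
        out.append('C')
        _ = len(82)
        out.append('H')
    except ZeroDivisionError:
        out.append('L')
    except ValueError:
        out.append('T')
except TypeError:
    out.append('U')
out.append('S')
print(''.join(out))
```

Execution trace: 'C' (try body) → 'U' (outer except TypeError) → 'S' (after the try/except). Output: CUS

Answer: CUS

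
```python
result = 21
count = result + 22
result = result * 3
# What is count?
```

Trace:
`result = 21` → result = 21
`count = result + 22` → count = 43
`result = result * 3` → result = 63
So count = 43

Answer: 43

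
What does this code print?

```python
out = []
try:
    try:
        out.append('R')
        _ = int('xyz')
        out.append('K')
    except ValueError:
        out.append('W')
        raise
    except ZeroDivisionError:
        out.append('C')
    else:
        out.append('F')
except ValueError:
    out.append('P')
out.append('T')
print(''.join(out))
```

Execution trace: 'R' (inner try body) → 'W' (inner except ValueError) → 'P' (outer except ValueError) → 'T' (after the try/except). Output: RWPT

Answer: RWPT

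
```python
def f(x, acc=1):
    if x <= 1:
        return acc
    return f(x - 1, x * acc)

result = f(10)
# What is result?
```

Accumulator trace (n, acc): (10, 1) -> (9, 10) -> (8, 90) -> (7, 720) -> (6, 5040) -> (5, 30240) -> (4, 151200) -> (3, 604800) -> (2, 1814400) -> (1, 3628800) -> return 3628800

Answer: 3628800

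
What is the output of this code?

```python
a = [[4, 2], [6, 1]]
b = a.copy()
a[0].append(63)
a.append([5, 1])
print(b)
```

Key concept: shallow copy with nested lists.
Step by step:
`a = [[4, 2], [6, 1]]` → a = [[4, 2], [6, 1]]
`b = a.copy()` → b = [[4, 2], [6, 1]]
`a[0].append(63)` → a = [[4, 2, 63], [6, 1]]; b = [[4, 2, 63], [6, 1]]
`a.append([5, 1])` → a = [[4, 2, 63], [6, 1], [5, 1]]
`print(b)` → prints [[4, 2, 63], [6, 1]]

Answer: [[4, 2, 63], [6, 1]]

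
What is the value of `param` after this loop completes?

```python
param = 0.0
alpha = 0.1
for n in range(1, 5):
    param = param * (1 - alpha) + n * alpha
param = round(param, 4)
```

Moving average with lr=0.1
`param` takes the values: 0.0 → 0.1 → 0.29 → 0.561 → 0.9049

Answer: 0.9049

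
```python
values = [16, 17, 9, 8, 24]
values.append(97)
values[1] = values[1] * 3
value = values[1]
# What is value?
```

Trace:
`values = [16, 17, 9, 8, 24]` → values = [16, 17, 9, 8, 24]
`values.append(97)` → values = [16, 17, 9, 8, 24, 97]
`values[1] = values[1] * 3` → values = [16, 51, 9, 8, 24, 97]
`value = values[1]` → value = 51
So value = 51

Answer: 51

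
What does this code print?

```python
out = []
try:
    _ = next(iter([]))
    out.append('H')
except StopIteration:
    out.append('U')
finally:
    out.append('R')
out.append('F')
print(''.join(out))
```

Execution trace: 'U' (except StopIteration) → 'R' (finally) → 'F' (after the try/except). Output: URF

Answer: URF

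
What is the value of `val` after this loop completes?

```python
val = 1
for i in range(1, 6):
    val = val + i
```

Start at 1, add 1 through 5
`val` takes the values: 1 → 2 → 4 → 7 → 11 → 16

Answer: 16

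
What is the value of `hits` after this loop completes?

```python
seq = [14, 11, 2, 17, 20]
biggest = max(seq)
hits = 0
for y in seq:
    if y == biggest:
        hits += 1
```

Count of max value 20 in [14, 11, 2, 17, 20]
`hits` takes the values: 0 → 1

Answer: 1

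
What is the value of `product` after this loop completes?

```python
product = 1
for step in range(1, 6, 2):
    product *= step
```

Product of 1, 3, 5, ... up to 5
`product` takes the values: 1 → 3 → 15

Answer: 15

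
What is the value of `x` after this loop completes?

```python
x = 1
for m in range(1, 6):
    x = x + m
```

Start at 1, add 1 through 5
`x` takes the values: 1 → 2 → 4 → 7 → 11 → 16

Answer: 16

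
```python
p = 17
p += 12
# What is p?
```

Trace:
`p = 17` → p = 17
`p += 12` → p = 29
So p = 29

Answer: 29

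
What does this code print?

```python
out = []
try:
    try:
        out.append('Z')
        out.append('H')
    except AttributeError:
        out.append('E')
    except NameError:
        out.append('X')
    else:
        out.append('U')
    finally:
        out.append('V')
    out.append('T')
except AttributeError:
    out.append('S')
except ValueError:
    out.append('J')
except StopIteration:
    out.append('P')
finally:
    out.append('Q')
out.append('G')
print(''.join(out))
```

Execution trace: 'Z' (inner try body) → 'H' (inner try body, no exception) → 'U' (inner else) → 'V' (inner finally) → 'T' (try body, no exception) → 'Q' (finally) → 'G' (after the try/except). Output: ZHUVTQG

Answer: ZHUVTQG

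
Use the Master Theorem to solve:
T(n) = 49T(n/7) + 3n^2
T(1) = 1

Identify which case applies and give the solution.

a=49, b=7, f(n)=3n^2. log_7(49) = 2. Since c=2 = 2, Case 2 applies: T(n) = Θ(n^log_b(a) · log n) = O(n^2 log n).

Answer: O(n^2 log n) - Case 2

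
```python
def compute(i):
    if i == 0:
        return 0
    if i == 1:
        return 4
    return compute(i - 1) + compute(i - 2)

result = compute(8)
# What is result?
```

Build up from base cases: compute(0)=0, compute(1)=4, compute(2)=4, compute(3)=8, compute(4)=12, compute(5)=20, compute(6)=32, ..., compute(8)=84

Answer: 84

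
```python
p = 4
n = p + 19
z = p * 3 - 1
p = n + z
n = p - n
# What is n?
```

Trace:
`p = 4` → p = 4
`n = p + 19` → n = 23
`z = p * 3 - 1` → z = 11
`p = n + z` → p = 34
`n = p - n` → n = 11
So n = 11

Answer: 11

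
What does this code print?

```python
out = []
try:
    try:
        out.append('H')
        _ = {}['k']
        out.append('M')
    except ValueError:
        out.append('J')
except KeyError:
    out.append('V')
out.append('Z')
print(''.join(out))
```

Execution trace: 'H' (try body) → 'V' (outer except KeyError) → 'Z' (after the try/except). Output: HVZ

Answer: HVZ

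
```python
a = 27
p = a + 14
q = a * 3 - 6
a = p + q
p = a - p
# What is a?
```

Trace:
`a = 27` → a = 27
`p = a + 14` → p = 41
`q = a * 3 - 6` → q = 75
`a = p + q` → a = 116
`p = a - p` → p = 75
So a = 116

Answer: 116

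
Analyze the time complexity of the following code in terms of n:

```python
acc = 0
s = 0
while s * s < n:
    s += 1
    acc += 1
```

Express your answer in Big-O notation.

Each loop level contributes: √n. Multiplying the contributions gives O(√n).

Answer: O(√n)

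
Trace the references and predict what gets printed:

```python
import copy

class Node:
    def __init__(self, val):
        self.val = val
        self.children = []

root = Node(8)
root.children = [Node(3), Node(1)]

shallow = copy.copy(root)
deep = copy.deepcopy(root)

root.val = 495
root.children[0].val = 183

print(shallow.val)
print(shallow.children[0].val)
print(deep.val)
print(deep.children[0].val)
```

Key concept: deep copy with custom objects.
Step by step:
`root = Node(8)` → root = Node(val=8, children=[])
`root.children = [Node(3), Node(1)]` → root = Node(val=8, children=[Node(val=3, children=[]), Node(val=1, children=[])])
`shallow = copy.copy(root)` → shallow = Node(val=8, children=[Node(val=3, children=[]), Node(val=1, children=[])])
`deep = copy.deepcopy(root)` → deep = Node(val=8, children=[Node(val=3, children=[]), Node(val=1, children=[])])
`root.val = 495` → root = Node(val=495, children=[Node(val=3, children=[]), Node(val=1, children=[])])
`root.children[0].val = 183` → root = Node(val=495, children=[Node(val=183, children=[]), Node(val=1, children=[])]); shallow = Node(val=8, children=[Node(val=183, children=[]), Node(val=1, children=[])])
`print(shallow.val)` → prints 8
`print(shallow.children[0].val)` → prints 183
`print(deep.val)` → prints 8
`print(deep.children[0].val)` → prints 3

Answer:
8
183
8
3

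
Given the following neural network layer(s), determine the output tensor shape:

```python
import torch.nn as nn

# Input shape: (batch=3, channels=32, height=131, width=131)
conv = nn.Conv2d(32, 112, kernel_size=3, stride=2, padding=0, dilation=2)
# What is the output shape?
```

Input: (3, 32, 131, 131) -> Output: (3, 112, 64, 64)

Answer: (3, 112, 64, 64)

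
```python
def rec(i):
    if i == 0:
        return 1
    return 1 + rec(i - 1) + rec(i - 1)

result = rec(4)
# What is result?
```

rec(i) = 1 + 2·rec(i-1), rec(0)=1. Closed form: (1+1)·2^4 - 1 = 31.

Answer: 31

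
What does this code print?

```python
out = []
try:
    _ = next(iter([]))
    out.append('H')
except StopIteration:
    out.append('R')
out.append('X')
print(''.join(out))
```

Execution trace: 'R' (except StopIteration) → 'X' (after the try/except). Output: RX

Answer: RX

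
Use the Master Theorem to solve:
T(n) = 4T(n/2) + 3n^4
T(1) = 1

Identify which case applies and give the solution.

a=4, b=2, f(n)=3n^4. log_2(4) = 2. Since c=4 > 2 and the regularity condition holds (4(n/2)^4 = (4/2^4)n^4 with 4/2^4 < 1), Case 3 applies: T(n) = Θ(f(n)) = O(n^4).

Answer: O(n^4) - Case 3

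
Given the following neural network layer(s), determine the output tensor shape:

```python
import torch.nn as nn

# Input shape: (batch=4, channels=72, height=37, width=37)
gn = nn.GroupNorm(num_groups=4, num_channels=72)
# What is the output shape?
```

Input: (4, 72, 37, 37) -> Output: (4, 72, 37, 37)

Answer: (4, 72, 37, 37)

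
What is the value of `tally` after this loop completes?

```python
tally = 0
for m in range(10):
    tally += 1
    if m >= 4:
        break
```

Loop breaks when m reaches 4, tally is 5
`tally` takes the values: 0 → 1 → 2 → 3 → 4 → 5

Answer: 5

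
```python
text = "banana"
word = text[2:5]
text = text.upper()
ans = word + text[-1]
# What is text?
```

Trace:
`text = "banana"` → text = 'banana'
`word = text[2:5]` → word = 'nan'
`text = text.upper()` → text = 'BANANA'
`ans = word + text[-1]` → ans = 'nanA'
So text = 'BANANA'

Answer: 'BANANA'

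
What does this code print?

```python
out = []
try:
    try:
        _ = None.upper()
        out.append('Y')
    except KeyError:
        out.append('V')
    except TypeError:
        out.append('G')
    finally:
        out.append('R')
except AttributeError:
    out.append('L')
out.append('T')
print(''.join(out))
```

Execution trace: 'R' (inner finally) → 'L' (outer except AttributeError) → 'T' (after the try/except). Output: RLT

Answer: RLT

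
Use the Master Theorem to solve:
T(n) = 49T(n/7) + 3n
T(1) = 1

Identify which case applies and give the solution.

a=49, b=7, f(n)=3n. log_7(49) = 2. Since c=1 < 2, Case 1 applies: T(n) = Θ(n^log_b(a)) = O(n^2).

Answer: O(n^2) - Case 1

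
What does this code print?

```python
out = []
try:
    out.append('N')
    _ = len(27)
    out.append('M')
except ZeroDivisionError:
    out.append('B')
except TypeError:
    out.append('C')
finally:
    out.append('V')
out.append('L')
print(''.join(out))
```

Execution trace: 'N' (try body) → 'C' (except TypeError) → 'V' (finally) → 'L' (after the try/except). Output: NCVL

Answer: NCVL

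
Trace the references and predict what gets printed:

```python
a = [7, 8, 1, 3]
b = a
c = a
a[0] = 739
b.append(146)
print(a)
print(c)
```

Key concept: multiple aliases.
Step by step:
`a = [7, 8, 1, 3]` → a = [7, 8, 1, 3]
`b = a` → b = [7, 8, 1, 3] (same object as a)
`c = a` → c = [7, 8, 1, 3] (same object as a, b)
`a[0] = 739` → a = [739, 8, 1, 3] (same object as b, c); b = [739, 8, 1, 3] (same object as a, c); c = [739, 8, 1, 3] (same object as a, b)
`b.append(146)` → a = [739, 8, 1, 3, 146] (same object as b, c); b = [739, 8, 1, 3, 146] (same object as a, c); c = [739, 8, 1, 3, 146] (same object as a, b)
`print(a)` → prints [739, 8, 1, 3, 146]
`print(c)` → prints [739, 8, 1, 3, 146]

Answer:
[739, 8, 1, 3, 146]
[739, 8, 1, 3, 146]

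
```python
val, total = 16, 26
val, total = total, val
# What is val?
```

Trace:
`val, total = 16, 26` → val = 16; total = 26
`val, total = total, val` → val = 26; total = 16
So val = 26

Answer: 26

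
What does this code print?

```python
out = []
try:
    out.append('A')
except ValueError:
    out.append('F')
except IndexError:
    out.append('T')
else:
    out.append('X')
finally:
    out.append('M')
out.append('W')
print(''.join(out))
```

Execution trace: 'A' (try body, no exception) → 'X' (else) → 'M' (finally) → 'W' (after the try/except). Output: AXMW

Answer: AXMW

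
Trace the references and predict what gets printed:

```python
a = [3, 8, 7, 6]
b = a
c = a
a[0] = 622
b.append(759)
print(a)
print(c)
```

Key concept: multiple aliases.
Step by step:
`a = [3, 8, 7, 6]` → a = [3, 8, 7, 6]
`b = a` → b = [3, 8, 7, 6] (same object as a)
`c = a` → c = [3, 8, 7, 6] (same object as a, b)
`a[0] = 622` → a = [622, 8, 7, 6] (same object as b, c); b = [622, 8, 7, 6] (same object as a, c); c = [622, 8, 7, 6] (same object as a, b)
`b.append(759)` → a = [622, 8, 7, 6, 759] (same object as b, c); b = [622, 8, 7, 6, 759] (same object as a, c); c = [622, 8, 7, 6, 759] (same object as a, b)
`print(a)` → prints [622, 8, 7, 6, 759]
`print(c)` → prints [622, 8, 7, 6, 759]

Answer:
[622, 8, 7, 6, 759]
[622, 8, 7, 6, 759]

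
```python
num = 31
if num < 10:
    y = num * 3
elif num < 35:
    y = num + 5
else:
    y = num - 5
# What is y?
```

Trace:
`num = 31` → num = 31
`if num < 10: ...` → num < 10 is False, num < 35 is True → y = 36
So y = 36

Answer: 36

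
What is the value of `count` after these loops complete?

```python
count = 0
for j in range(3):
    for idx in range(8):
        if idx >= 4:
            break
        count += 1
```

Inner breaks at 4, outer runs 3 times
`count` takes the values: 0 → 1 → 2 → 3 → 4 → 5 → 6 → 7 → 8 → 9 → 10 → 11 → 12

Answer: 12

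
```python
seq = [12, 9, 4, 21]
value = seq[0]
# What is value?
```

Trace:
`seq = [12, 9, 4, 21]` → seq = [12, 9, 4, 21]
`value = seq[0]` → value = 12
So value = 12

Answer: 12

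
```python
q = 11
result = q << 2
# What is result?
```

Trace:
`q = 11` → q = 11
`result = q << 2` → result = 44
So result = 44

Answer: 44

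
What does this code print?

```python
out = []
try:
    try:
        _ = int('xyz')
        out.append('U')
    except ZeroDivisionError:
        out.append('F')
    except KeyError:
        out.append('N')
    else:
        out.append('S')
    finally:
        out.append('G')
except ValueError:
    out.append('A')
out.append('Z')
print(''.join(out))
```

Execution trace: 'G' (finally) → 'A' (outer except ValueError) → 'Z' (after the try/except). Output: GAZ

Answer: GAZ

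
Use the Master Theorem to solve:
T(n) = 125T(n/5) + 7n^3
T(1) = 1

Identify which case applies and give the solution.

a=125, b=5, f(n)=7n^3. log_5(125) = 3. Since c=3 = 3, Case 2 applies: T(n) = Θ(n^log_b(a) · log n) = O(n^3 log n).

Answer: O(n^3 log n) - Case 2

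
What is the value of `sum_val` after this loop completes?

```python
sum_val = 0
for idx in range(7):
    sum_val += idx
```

Sum of 0 to 6 = 21
`sum_val` takes the values: 0 → 1 → 3 → 6 → 10 → 15 → 21

Answer: 21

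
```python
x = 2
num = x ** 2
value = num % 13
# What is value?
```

Trace:
`x = 2` → x = 2
`num = x ** 2` → num = 4
`value = num % 13` → value = 4
So value = 4

Answer: 4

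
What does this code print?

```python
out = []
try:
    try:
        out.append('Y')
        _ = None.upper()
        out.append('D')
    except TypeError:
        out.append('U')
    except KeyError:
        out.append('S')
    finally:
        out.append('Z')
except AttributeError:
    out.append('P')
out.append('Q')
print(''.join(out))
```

Execution trace: 'Y' (try body) → 'Z' (finally) → 'P' (outer except AttributeError) → 'Q' (after the try/except). Output: YZPQ

Answer: YZPQ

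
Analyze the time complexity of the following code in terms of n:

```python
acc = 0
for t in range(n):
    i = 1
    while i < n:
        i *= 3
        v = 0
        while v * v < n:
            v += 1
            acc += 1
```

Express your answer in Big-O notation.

Each loop level contributes: n × log n × √n. Multiplying the contributions gives O(n√n log n).

Answer: O(n√n log n)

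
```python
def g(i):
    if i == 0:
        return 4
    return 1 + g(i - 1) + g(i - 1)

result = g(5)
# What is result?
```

g(i) = 1 + 2·g(i-1), g(0)=4. Closed form: (4+1)·2^5 - 1 = 159.

Answer: 159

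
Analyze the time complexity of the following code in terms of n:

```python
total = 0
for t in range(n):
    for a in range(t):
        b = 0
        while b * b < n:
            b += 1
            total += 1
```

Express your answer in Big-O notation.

Each loop level contributes: n × n × √n. Multiplying the contributions gives O(n^2√n).

Answer: O(n^2√n)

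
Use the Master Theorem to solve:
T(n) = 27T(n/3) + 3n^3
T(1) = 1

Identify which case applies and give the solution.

a=27, b=3, f(n)=3n^3. log_3(27) = 3. Since c=3 = 3, Case 2 applies: T(n) = Θ(n^log_b(a) · log n) = O(n^3 log n).

Answer: O(n^3 log n) - Case 2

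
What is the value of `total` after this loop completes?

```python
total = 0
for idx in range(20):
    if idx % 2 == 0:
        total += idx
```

Sum of even numbers 0 to 19
`total` takes the values: 0 → 2 → 6 → 12 → 20 → 30 → 42 → 56 → 72 → 90

Answer: 90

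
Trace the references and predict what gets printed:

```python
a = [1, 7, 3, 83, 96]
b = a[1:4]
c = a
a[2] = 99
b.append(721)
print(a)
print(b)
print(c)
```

Key concept: slice vs alias.
Step by step:
`a = [1, 7, 3, 83, 96]` → a = [1, 7, 3, 83, 96]
`b = a[1:4]` → b = [7, 3, 83]
`c = a` → c = [1, 7, 3, 83, 96] (same object as a)
`a[2] = 99` → a = [1, 7, 99, 83, 96] (same object as c); c = [1, 7, 99, 83, 96] (same object as a)
`b.append(721)` → b = [7, 3, 83, 721]
`print(a)` → prints [1, 7, 99, 83, 96]
`print(b)` → prints [7, 3, 83, 721]
`print(c)` → prints [1, 7, 99, 83, 96]

Answer:
[1, 7, 99, 83, 96]
[7, 3, 83, 721]
[1, 7, 99, 83, 96]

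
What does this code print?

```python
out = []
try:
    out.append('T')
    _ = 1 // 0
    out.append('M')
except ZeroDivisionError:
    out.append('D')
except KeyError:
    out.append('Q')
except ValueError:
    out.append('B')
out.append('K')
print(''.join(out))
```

Execution trace: 'T' (try body) → 'D' (except ZeroDivisionError) → 'K' (after the try/except). Output: TDK

Answer: TDK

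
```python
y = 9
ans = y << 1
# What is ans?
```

Trace:
`y = 9` → y = 9
`ans = y << 1` → ans = 18
So ans = 18

Answer: 18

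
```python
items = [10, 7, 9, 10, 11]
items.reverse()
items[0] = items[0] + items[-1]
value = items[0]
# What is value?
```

Trace:
`items = [10, 7, 9, 10, 11]` → items = [10, 7, 9, 10, 11]
`items.reverse()` → items = [11, 10, 9, 7, 10]
`items[0] = items[0] + items[-1]` → items = [21, 10, 9, 7, 10]
`value = items[0]` → value = 21
So value = 21

Answer: 21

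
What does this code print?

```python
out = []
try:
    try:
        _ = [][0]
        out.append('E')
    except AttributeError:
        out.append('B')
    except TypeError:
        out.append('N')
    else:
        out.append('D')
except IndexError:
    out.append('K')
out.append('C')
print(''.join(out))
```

Execution trace: 'K' (outer except IndexError) → 'C' (after the try/except). Output: KC

Answer: KC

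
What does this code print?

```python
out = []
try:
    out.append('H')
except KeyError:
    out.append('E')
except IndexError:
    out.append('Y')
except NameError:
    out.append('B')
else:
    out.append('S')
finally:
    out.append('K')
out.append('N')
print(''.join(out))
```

Execution trace: 'H' (try body, no exception) → 'S' (else) → 'K' (finally) → 'N' (after the try/except). Output: HSKN

Answer: HSKN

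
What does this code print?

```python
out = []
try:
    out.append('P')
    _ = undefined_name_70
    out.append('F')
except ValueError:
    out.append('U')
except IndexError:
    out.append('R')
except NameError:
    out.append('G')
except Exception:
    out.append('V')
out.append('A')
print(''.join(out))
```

Execution trace: 'P' (try body) → 'G' (except NameError) → 'A' (after the try/except). Output: PGA

Answer: PGA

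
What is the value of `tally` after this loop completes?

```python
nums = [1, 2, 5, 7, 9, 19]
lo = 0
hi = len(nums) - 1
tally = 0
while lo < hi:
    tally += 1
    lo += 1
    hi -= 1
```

Iterations until pointers meet (list length 6)
`tally` takes the values: 0 → 1 → 2 → 3

Answer: 3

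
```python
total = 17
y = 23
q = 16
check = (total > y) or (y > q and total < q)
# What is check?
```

Trace:
`total = 17` → total = 17
`y = 23` → y = 23
`q = 16` → q = 16
`check = (total > y) or (y > q and total < q)` → check = False
So check = False

Answer: False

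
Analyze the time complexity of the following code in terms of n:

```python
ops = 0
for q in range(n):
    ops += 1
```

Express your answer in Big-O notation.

Each loop level contributes: n. Multiplying the contributions gives O(n).

Answer: O(n)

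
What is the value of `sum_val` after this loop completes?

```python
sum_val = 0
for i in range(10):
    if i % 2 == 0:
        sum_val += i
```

Sum of even numbers 0 to 9
`sum_val` takes the values: 0 → 2 → 6 → 12 → 20

Answer: 20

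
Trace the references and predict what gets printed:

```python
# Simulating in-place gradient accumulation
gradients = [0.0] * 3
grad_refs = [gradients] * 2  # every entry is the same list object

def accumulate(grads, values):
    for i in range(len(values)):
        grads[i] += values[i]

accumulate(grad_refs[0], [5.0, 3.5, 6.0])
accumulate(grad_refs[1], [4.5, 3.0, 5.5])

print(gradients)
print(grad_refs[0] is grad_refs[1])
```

Key concept: gradient accumulation aliasing.
Step by step:
`gradients = [0.0] * 3` → gradients = [0.0, 0.0, 0.0]
`grad_refs = [gradients] * 2` → grad_refs = [[0.0, 0.0, 0.0], [0.0, 0.0, 0.0]]
`accumulate(grad_refs[0], [5.0, 3.5, 6.0])` → gradients = [5.0, 3.5, 6.0]; grad_refs = [[5.0, 3.5, 6.0], [5.0, 3.5, 6.0]]
`accumulate(grad_refs[1], [4.5, 3.0, 5.5])` → gradients = [9.5, 6.5, 11.5]; grad_refs = [[9.5, 6.5, 11.5], [9.5, 6.5, 11.5]]
`print(gradients)` → prints [9.5, 6.5, 11.5]
`print(grad_refs[0] is grad_refs[1])` → prints True

Answer:
[9.5, 6.5, 11.5]
True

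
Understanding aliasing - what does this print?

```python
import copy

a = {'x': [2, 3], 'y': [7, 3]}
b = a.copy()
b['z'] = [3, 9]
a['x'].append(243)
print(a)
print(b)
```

Key concept: shallow copy of dict with mutable values.
Step by step:
`a = {'x': [2, 3], 'y': [7, 3]}` → a = {'x': [2, 3], 'y': [7, 3]}
`b = a.copy()` → b = {'x': [2, 3], 'y': [7, 3]}
`b['z'] = [3, 9]` → b = {'x': [2, 3], 'y': [7, 3], 'z': [3, 9]}
`a['x'].append(243)` → a = {'x': [2, 3, 243], 'y': [7, 3]}; b = {'x': [2, 3, 243], 'y': [7, 3], 'z': [3, 9]}
`print(a)` → prints {'x': [2, 3, 243], 'y': [7, 3]}
`print(b)` → prints {'x': [2, 3, 243], 'y': [7, 3], 'z': [3, 9]}

Answer:
{'x': [2, 3, 243], 'y': [7, 3]}
{'x': [2, 3, 243], 'y': [7, 3], 'z': [3, 9]}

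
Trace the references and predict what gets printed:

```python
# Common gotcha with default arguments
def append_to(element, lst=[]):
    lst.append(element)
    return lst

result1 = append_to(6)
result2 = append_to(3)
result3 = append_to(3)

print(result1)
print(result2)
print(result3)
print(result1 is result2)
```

Key concept: mutable default argument gotcha.
Step by step:
`result1 = append_to(6)` → result1 = [6]
`result2 = append_to(3)` → result1 = [6, 3] (same object as result2); result2 = [6, 3] (same object as result1)
`result3 = append_to(3)` → result1 = [6, 3, 3] (same object as result2, result3); result2 = [6, 3, 3] (same object as result1, result3); result3 = [6, 3, 3] (same object as result1, result2)
`print(result1)` → prints [6, 3, 3]
`print(result2)` → prints [6, 3, 3]
`print(result3)` → prints [6, 3, 3]
`print(result1 is result2)` → prints True

Answer:
[6, 3, 3]
[6, 3, 3]
[6, 3, 3]
True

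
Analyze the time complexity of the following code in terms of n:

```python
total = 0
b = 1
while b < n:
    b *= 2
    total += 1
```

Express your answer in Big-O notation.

Each loop level contributes: log n. Multiplying the contributions gives O(log n).

Answer: O(log n)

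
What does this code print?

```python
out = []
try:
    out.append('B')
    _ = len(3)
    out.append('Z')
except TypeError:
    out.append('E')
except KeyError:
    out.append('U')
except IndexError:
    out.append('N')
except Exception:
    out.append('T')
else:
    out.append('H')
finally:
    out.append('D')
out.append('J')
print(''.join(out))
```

Execution trace: 'B' (try body) → 'E' (except TypeError) → 'D' (finally) → 'J' (after the try/except). Output: BEDJ

Answer: BEDJ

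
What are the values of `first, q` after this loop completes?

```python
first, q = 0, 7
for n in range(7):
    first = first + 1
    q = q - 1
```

first goes 0→7, q goes 7→0
`first, q` takes the values: (0, 7) → (1, 7) → (1, 6) → (2, 6) → (2, 5) → (3, 5) → (3, 4) → (4, 4) → (4, 3) → (5, 3) → (5, 2) → (6, 2) → (6, 1) → (7, 1) → (7, 0)

Answer: 7, 0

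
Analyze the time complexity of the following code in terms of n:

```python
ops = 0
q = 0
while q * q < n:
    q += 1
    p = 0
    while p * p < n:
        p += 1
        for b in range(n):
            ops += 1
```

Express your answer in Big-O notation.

Each loop level contributes: √n × √n × n. Multiplying the contributions gives O(n^2).

Answer: O(n^2)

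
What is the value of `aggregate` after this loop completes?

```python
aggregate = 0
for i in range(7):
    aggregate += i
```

Sum of 0 to 6 = 21
`aggregate` takes the values: 0 → 1 → 3 → 6 → 10 → 15 → 21

Answer: 21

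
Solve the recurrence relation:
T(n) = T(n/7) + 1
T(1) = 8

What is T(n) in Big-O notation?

Each step divides n by 7 and adds 1. After log_7(n) steps we reach T(1)=8. So T(n) = 1·log_7(n) + 8 = O(log n).

Answer: O(log n)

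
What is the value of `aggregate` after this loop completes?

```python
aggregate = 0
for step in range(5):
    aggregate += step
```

Sum of 0 to 4 = 10
`aggregate` takes the values: 0 → 1 → 3 → 6 → 10

Answer: 10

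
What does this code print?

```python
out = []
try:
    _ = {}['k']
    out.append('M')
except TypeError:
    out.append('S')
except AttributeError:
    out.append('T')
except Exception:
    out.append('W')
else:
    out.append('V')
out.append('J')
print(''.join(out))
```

Execution trace: 'W' (except Exception) → 'J' (after the try/except). Output: WJ

Answer: WJ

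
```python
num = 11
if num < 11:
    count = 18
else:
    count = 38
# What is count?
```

Trace:
`num = 11` → num = 11
`if num < 11: ...` → num < 11 is False, take else branch → count = 38
So count = 38

Answer: 38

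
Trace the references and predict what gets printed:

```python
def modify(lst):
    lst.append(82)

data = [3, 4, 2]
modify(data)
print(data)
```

Key concept: function modifies passed list.
Step by step:
`data = [3, 4, 2]` → data = [3, 4, 2]
`modify(data)` → data = [3, 4, 2, 82]
`print(data)` → prints [3, 4, 2, 82]

Answer: [3, 4, 2, 82]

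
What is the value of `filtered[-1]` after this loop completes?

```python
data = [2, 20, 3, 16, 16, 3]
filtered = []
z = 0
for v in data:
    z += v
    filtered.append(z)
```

Cumulative sum ends at 60
`filtered` takes the values: [] → [2] → [2, 22] → [2, 22, 25] → [2, 22, 25, 41] → [2, 22, 25, 41, 57] → [2, 22, 25, 41, 57, 60]
So `filtered[-1]` = 60

Answer: 60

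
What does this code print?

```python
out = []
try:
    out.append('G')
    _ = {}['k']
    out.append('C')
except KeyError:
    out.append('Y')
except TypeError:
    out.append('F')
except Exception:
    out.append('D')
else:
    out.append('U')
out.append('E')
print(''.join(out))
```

Execution trace: 'G' (try body) → 'Y' (except KeyError) → 'E' (after the try/except). Output: GYE

Answer: GYE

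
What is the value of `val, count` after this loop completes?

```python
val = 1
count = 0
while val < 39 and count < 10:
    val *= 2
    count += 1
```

Double until >= 39 or 10 iterations
`val, count` takes the values: (1, 0) → (2, 0) → (2, 1) → (4, 1) → (4, 2) → (8, 2) → (8, 3) → (16, 3) → (16, 4) → (32, 4) → (32, 5) → (64, 5) → (64, 6)

Answer: 64, 6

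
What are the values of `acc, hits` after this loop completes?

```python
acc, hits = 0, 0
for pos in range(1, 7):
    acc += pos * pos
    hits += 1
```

Sum of squares and count
`acc, hits` takes the values: (0, 0) → (1, 0) → (1, 1) → (5, 1) → (5, 2) → (14, 2) → (14, 3) → (30, 3) → (30, 4) → (55, 4) → (55, 5) → (91, 5) → (91, 6)

Answer: 91, 6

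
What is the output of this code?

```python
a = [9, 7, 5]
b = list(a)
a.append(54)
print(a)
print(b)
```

Key concept: list() constructor creates copy.
Step by step:
`a = [9, 7, 5]` → a = [9, 7, 5]
`b = list(a)` → b = [9, 7, 5]
`a.append(54)` → a = [9, 7, 5, 54]
`print(a)` → prints [9, 7, 5, 54]
`print(b)` → prints [9, 7, 5]

Answer:
[9, 7, 5, 54]
[9, 7, 5]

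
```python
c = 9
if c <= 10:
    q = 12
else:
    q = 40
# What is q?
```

Trace:
`c = 9` → c = 9
`if c <= 10: ...` → c <= 10 is True → q = 12
So q = 12

Answer: 12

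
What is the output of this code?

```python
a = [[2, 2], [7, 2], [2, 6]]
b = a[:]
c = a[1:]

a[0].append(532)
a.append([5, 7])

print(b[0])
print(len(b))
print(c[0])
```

Key concept: slice with nested mutation.
Step by step:
`a = [[2, 2], [7, 2], [2, 6]]` → a = [[2, 2], [7, 2], [2, 6]]
`b = a[:]` → b = [[2, 2], [7, 2], [2, 6]]
`c = a[1:]` → c = [[7, 2], [2, 6]]
`a[0].append(532)` → a = [[2, 2, 532], [7, 2], [2, 6]]; b = [[2, 2, 532], [7, 2], [2, 6]]
`a.append([5, 7])` → a = [[2, 2, 532], [7, 2], [2, 6], [5, 7]]
`print(b[0])` → prints [2, 2, 532]
`print(len(b))` → prints 3
`print(c[0])` → prints [7, 2]

Answer:
[2, 2, 532]
3
[7, 2]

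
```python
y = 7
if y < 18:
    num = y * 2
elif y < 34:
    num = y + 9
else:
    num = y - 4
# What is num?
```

Trace:
`y = 7` → y = 7
`if y < 18: ...` → y < 18 is True → num = 14
So num = 14

Answer: 14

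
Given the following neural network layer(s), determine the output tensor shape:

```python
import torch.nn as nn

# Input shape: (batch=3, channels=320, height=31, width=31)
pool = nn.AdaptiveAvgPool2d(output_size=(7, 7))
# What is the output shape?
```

Input: (3, 320, 31, 31) -> Output: (3, 320, 7, 7)

Answer: (3, 320, 7, 7)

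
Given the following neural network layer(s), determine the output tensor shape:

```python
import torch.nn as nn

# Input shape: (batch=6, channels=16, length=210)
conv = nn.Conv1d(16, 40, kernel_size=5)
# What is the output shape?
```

Input: (6, 16, 210) -> Output: (6, 40, 206)

Answer: (6, 40, 206)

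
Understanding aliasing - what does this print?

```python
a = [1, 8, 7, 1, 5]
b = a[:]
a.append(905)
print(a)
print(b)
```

Key concept: slice [:] creates copy.
Step by step:
`a = [1, 8, 7, 1, 5]` → a = [1, 8, 7, 1, 5]
`b = a[:]` → b = [1, 8, 7, 1, 5]
`a.append(905)` → a = [1, 8, 7, 1, 5, 905]
`print(a)` → prints [1, 8, 7, 1, 5, 905]
`print(b)` → prints [1, 8, 7, 1, 5]

Answer:
[1, 8, 7, 1, 5, 905]
[1, 8, 7, 1, 5]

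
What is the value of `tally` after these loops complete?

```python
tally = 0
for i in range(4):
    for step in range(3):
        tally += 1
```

4 * 3 = 12
`tally` takes the values: 0 → 1 → 2 → 3 → 4 → 5 → 6 → 7 → 8 → 9 → 10 → 11 → 12

Answer: 12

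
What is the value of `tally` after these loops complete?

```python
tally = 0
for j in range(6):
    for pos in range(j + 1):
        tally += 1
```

Triangle: 1 + 2 + ... + 6
`tally` takes the values: 0 → 1 → 2 → 3 → 4 → 5 → 6 → 7 → 8 → 9 → 10 → 11 → 12 → 13 → 14 → 15 → 16 → 17 → 18 → 19 → 20 → 21

Answer: 21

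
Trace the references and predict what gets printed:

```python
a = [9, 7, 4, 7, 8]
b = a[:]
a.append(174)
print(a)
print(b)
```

Key concept: slice [:] creates copy.
Step by step:
`a = [9, 7, 4, 7, 8]` → a = [9, 7, 4, 7, 8]
`b = a[:]` → b = [9, 7, 4, 7, 8]
`a.append(174)` → a = [9, 7, 4, 7, 8, 174]
`print(a)` → prints [9, 7, 4, 7, 8, 174]
`print(b)` → prints [9, 7, 4, 7, 8]

Answer:
[9, 7, 4, 7, 8, 174]
[9, 7, 4, 7, 8]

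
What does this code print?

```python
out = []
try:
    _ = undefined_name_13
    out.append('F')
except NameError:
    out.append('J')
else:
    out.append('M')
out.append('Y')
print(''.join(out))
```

Execution trace: 'J' (except NameError) → 'Y' (after the try/except). Output: JY

Answer: JY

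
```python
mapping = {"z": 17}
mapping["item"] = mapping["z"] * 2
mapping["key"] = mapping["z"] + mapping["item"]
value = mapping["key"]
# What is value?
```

Trace:
`mapping = {"z": 17}` → mapping = {'z': 17}
`mapping["item"] = mapping["z"] * 2` → mapping = {'z': 17, 'item': 34}
`mapping["key"] = mapping["z"] + mapping["item"]` → mapping = {'z': 17, 'item': 34, 'key': 51}
`value = mapping["key"]` → value = 51
So value = 51

Answer: 51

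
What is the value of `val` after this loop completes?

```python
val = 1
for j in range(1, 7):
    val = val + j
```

Start at 1, add 1 through 6
`val` takes the values: 1 → 2 → 4 → 7 → 11 → 16 → 22

Answer: 22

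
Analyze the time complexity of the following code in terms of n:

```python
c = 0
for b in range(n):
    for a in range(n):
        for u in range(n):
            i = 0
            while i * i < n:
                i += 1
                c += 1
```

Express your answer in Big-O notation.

Each loop level contributes: n × n × n × √n. Multiplying the contributions gives O(n^3√n).

Answer: O(n^3√n)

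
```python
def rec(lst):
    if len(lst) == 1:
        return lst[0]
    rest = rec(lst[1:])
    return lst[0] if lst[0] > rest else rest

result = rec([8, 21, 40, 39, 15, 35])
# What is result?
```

Recursive max over [8, 21, 40, 39, 15, 35] = 40

Answer: 40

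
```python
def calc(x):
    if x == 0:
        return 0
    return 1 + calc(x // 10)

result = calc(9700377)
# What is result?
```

Count of digits of 9700377: 7

Answer: 7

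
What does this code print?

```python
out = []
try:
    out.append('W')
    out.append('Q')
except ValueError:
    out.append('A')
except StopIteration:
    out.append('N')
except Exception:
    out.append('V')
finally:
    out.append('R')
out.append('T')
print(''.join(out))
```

Execution trace: 'W' (try body) → 'Q' (try body, no exception) → 'R' (finally) → 'T' (after the try/except). Output: WQRT

Answer: WQRT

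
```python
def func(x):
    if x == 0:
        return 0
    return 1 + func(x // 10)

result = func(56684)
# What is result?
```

Count of digits of 56684: 5

Answer: 5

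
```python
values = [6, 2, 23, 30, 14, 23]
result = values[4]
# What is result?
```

Trace:
`values = [6, 2, 23, 30, 14, 23]` → values = [6, 2, 23, 30, 14, 23]
`result = values[4]` → result = 14
So result = 14

Answer: 14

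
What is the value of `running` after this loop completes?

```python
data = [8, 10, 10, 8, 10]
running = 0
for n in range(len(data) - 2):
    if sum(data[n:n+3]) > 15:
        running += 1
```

Count windows with sum > 15
`running` takes the values: 0 → 1 → 2 → 3

Answer: 3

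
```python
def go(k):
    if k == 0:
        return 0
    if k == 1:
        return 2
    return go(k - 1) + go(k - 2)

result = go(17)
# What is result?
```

Build up from base cases: go(0)=0, go(1)=2, go(2)=2, go(3)=4, go(4)=6, go(5)=10, go(6)=16, ..., go(17)=3194

Answer: 3194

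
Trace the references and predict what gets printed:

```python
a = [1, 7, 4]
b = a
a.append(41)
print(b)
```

Key concept: basic list aliasing.
Step by step:
`a = [1, 7, 4]` → a = [1, 7, 4]
`b = a` → b = [1, 7, 4] (same object as a)
`a.append(41)` → a = [1, 7, 4, 41] (same object as b); b = [1, 7, 4, 41] (same object as a)
`print(b)` → prints [1, 7, 4, 41]

Answer: [1, 7, 4, 41]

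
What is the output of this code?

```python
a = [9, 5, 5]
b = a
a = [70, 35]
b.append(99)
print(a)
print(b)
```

Key concept: rebinding vs mutation: a is rebound to a new list, b still points at the original.
Step by step:
`a = [9, 5, 5]` → a = [9, 5, 5]
`b = a` → b = [9, 5, 5] (same object as a)
`a = [70, 35]` → a = [70, 35]
`b.append(99)` → b = [9, 5, 5, 99]
`print(a)` → prints [70, 35]
`print(b)` → prints [9, 5, 5, 99]

Answer:
[70, 35]
[9, 5, 5, 99]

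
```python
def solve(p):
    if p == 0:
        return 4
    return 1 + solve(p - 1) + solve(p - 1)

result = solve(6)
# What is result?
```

solve(p) = 1 + 2·solve(p-1), solve(0)=4. Closed form: (4+1)·2^6 - 1 = 319.

Answer: 319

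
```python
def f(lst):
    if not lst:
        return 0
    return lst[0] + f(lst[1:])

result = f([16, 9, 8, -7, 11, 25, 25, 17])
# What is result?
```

16 + 9 + 8 + (-7) + 11 + 25 + 25 + 17 + 0 = 104

Answer: 104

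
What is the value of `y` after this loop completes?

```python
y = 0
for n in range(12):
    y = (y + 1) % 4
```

Increment mod 4, 12 times = 0
`y` takes the values: 0 → 1 → 2 → 3 → 0 → 1 → 2 → 3 → 0 → 1 → 2 → 3 → 0

Answer: 0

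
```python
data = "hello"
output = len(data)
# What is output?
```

Trace:
`data = "hello"` → data = 'hello'
`output = len(data)` → output = 5
So output = 5

Answer: 5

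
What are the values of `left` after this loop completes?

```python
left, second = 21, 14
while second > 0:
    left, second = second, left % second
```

GCD of 21 and 14
`left` takes the values: 21 → 14 → 7

Answer: 7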